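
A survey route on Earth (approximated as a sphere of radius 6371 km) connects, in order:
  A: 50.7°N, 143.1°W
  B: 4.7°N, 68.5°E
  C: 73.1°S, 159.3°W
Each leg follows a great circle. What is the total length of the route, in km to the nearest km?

Leg A→B: central angle 2.0649 rad, distance 13155.5 km.
Leg B→C: central angle 1.8473 rad, distance 11769.3 km.
Total: 13155.5 + 11769.3 ≈ 24925 km.

24925 km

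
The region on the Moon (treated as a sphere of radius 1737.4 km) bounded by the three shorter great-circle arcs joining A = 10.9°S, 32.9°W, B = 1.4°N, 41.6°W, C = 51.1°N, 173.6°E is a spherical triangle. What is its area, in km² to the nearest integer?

315401 km²

Side lengths (central angles): a = 2.0874, b = 2.3448, c = 0.2625 rad; semiperimeter s = 2.3474.
By l'Huilier's theorem, tan(E/4) = √[tan(s/2) tan((s−a)/2) tan((s−b)/2) tan((s−c)/2)], giving spherical excess E = 0.1045 rad.
Area = E·R² = 0.1045 × (1737.4)² ≈ 315401 km².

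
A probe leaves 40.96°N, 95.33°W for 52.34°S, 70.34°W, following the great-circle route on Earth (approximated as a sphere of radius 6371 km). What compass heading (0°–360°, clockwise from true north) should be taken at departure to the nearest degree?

165°

Δλ = 24.990° = 0.4362 rad.
y = sin Δλ · cos φ₂ = (0.4225)(0.6110) = 0.2581
x = cos φ₁ sin φ₂ − sin φ₁ cos φ₂ cos Δλ = (0.7552)(-0.7917) − (0.6555)(0.6110)(0.9064) = -0.9608
θ = atan2(y, x) = 164.96°, so the bearing is 165°.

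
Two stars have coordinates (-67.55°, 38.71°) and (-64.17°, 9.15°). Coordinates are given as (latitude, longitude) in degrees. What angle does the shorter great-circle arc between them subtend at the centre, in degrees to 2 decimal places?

12.42°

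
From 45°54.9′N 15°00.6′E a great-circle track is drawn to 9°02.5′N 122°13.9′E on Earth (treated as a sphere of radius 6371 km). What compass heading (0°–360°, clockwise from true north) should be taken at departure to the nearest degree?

71°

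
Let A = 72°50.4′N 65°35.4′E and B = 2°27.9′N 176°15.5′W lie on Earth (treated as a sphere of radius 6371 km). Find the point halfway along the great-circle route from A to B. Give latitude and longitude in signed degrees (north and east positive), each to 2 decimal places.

48.02°, 166.91°

Central angle δ = 1.6689 rad. Interpolating on the sphere with fraction f = 0.5:
P = [sin((1−f)δ)·A + sin(fδ)·B] / sin δ = 0.7445·A + 0.7445·B in Cartesian coordinates,
giving P = (-0.6515, 0.1515, 0.7434), i.e. latitude 48.02°, longitude 166.91°.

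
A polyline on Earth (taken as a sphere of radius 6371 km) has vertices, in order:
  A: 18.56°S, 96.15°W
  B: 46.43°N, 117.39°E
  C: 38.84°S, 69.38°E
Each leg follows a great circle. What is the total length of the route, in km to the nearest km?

Leg A→B: central angle 2.4579 rad, distance 15659.0 km.
Leg B→C: central angle 1.6662 rad, distance 10615.2 km.
Total: 15659.0 + 10615.2 ≈ 26274 km.

26274 km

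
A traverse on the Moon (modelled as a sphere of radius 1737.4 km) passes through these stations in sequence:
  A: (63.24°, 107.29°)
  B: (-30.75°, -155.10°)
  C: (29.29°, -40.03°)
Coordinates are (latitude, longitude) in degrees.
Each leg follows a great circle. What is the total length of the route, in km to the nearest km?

Leg A→B: central angle 2.1034 rad, distance 3654.4 km.
Leg B→C: central angle 2.1746 rad, distance 3778.1 km.
Total: 3654.4 + 3778.1 ≈ 7433 km.

7433 km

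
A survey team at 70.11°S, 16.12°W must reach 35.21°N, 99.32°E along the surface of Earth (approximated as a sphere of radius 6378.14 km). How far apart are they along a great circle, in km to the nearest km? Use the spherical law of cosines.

14630 km

Let φ₁ = -1.2237 rad, φ₂ = 0.6145 rad, and Δλ = 2.0148 rad.
cos c = sin φ₁ sin φ₂ + cos φ₁ cos φ₂ cos Δλ = (-0.9403)(0.5766) + (0.3402)(0.8170)(-0.4296) = -0.66159,
so c = arccos(-0.66159) = 2.29373 rad.
Distance = R·c = 6378.14 × 2.2937 ≈ 14630 km.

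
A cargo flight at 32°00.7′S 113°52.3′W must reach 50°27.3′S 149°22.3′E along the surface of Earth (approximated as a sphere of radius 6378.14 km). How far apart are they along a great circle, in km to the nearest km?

In radians: φ₁ = -0.5587, φ₂ = -0.8806, Δλ = -96.757° = -1.6887 rad.
cos c = sin φ₁ sin φ₂ + cos φ₁ cos φ₂ cos Δλ = (-0.5301)(-0.7711) + (0.8479)(0.6367)(-0.1177) = 0.34525,
so c = arccos(0.34525) = 1.21829 rad.
Distance = R·c = 6378.14 × 1.2183 ≈ 7770 km.

7770 km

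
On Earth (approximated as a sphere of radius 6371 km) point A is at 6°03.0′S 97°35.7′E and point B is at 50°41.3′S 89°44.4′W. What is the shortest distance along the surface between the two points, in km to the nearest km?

In radians: φ₁ = -0.1056, φ₂ = -0.8847, Δλ = 172.665° = 3.0136 rad.
cos c = sin φ₁ sin φ₂ + cos φ₁ cos φ₂ cos Δλ = (-0.1054)(-0.7737) + (0.9944)(0.6335)(-0.9918) = -0.54331,
so c = arccos(-0.54331) = 2.14517 rad.
Distance = R·c = 6371 × 2.1452 ≈ 13667 km.

13667 km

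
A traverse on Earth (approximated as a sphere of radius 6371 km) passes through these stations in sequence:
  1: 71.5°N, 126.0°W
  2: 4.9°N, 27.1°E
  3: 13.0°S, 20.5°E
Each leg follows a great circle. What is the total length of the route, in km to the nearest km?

13416 km

Leg 1→2: central angle 1.7731 rad, distance 11296.5 km.
Leg 2→3: central angle 0.3327 rad, distance 2119.7 km.
Total: 11296.5 + 2119.7 ≈ 13416 km.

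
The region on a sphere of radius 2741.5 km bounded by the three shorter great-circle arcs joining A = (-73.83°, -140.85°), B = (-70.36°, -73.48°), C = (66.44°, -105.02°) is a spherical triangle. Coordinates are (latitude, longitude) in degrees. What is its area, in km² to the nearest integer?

7184664 km²

Side lengths (central angles): a = 2.4171, b = 2.4818, c = 0.3465 rad; semiperimeter s = 2.6227.
By l'Huilier's theorem, tan(E/4) = √[tan(s/2) tan((s−a)/2) tan((s−b)/2) tan((s−c)/2)], giving spherical excess E = 0.9559 rad.
Area = E·R² = 0.9559 × (2741.5)² ≈ 7184664 km².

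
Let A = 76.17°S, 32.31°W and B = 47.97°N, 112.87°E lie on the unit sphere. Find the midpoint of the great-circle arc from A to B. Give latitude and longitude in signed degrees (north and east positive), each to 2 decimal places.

Central angle δ = 2.5918 rad. Interpolating on the sphere with fraction f = 0.5:
P = [sin((1−f)δ)·A + sin(fδ)·B] / sin δ = 1.8421·A + 1.8421·B in Cartesian coordinates,
giving P = (-0.1072, 0.9010, -0.4204), i.e. latitude -24.86°, longitude 96.78°.

-24.86°, 96.78°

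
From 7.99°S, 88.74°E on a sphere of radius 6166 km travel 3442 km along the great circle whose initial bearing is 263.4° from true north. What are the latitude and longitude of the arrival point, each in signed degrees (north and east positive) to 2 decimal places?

-10.26°, 56.41°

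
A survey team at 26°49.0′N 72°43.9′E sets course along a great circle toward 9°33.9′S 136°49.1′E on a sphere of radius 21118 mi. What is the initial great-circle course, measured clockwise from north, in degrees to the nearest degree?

111°

Δλ = 64.087° = 1.1185 rad.
y = sin Δλ · cos φ₂ = (0.8995)(0.9861) = 0.8870
x = cos φ₁ sin φ₂ − sin φ₁ cos φ₂ cos Δλ = (0.8925)(-0.1662) − (0.4511)(0.9861)(0.4370) = -0.3427
θ = atan2(y, x) = 111.13°, so the bearing is 111°.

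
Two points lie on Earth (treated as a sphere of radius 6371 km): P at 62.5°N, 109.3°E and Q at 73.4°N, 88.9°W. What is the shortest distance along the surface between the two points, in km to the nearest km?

In radians: φ₁ = 1.0908, φ₂ = 1.2811, Δλ = 161.800° = 2.8239 rad.
Haversine: a = sin²(Δφ/2) + cos φ₁ cos φ₂ sin²(Δλ/2) = 0.0090 + (0.4617)(0.2857)(0.9750) = 0.13764.
Central angle c = 2·arcsin(√a) = 0.76016 rad.
Distance = R·c = 6371 × 0.7602 ≈ 4843 km.

4843 km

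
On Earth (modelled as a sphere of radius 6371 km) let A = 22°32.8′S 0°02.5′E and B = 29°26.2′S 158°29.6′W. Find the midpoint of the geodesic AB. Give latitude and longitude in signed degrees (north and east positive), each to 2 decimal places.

The central angle between A and B is δ = 2.1653 rad.
With f = 0.5, the slerp weights are sin((1−f)δ)/sin δ = 1.0661 and sin(fδ)/sin δ = 1.0661.
Weighted sum of the unit vectors: (1.0661)·(0.9236,0.0007,-0.3834) + (1.0661)·(-0.8103,-0.3193,-0.4915) = (0.1208, -0.3397, -0.9328).
Converting back: φ = atan2(z, √(x²+y²)) = -68.87°, λ = atan2(y, x) = -70.42°.

-68.87°, -70.42°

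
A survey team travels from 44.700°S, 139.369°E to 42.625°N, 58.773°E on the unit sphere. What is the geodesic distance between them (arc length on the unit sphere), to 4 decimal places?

1.9724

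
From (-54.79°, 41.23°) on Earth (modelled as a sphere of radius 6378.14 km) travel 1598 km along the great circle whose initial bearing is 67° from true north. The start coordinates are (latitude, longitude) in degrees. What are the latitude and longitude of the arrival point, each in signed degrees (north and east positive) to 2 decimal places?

Angular distance δ = d/R = 1598/6378.14 = 0.25054 rad; initial bearing θ = 1.1694 rad.
sin φ₂ = sin φ₁ cos δ + cos φ₁ sin δ cos θ = (-0.8170)(0.9688) + (0.5766)(0.2479)(0.3907) = -0.7357, so φ₂ = -47.36°.
Δλ = atan2(sin θ sin δ cos φ₁, cos δ − sin φ₁ sin φ₂) = atan2(0.1316, 0.3677) = 19.691°.
λ₂ = 41.230° + 19.691° = 60.92°.

-47.36°, 60.92°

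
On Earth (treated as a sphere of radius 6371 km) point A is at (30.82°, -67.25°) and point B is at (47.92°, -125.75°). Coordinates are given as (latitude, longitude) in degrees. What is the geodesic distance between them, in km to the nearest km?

With latitudes φ₁ = 30.820°, φ₂ = 47.920° and longitude difference Δλ = -58.500°:
Haversine: a = sin²(Δφ/2) + cos φ₁ cos φ₂ sin²(Δλ/2) = 0.0221 + (0.8588)(0.6702)(0.2388) = 0.15951.
Central angle c = 2·arcsin(√a) = 0.82170 rad.
Distance = R·c = 6371 × 0.8217 ≈ 5235 km.

5235 km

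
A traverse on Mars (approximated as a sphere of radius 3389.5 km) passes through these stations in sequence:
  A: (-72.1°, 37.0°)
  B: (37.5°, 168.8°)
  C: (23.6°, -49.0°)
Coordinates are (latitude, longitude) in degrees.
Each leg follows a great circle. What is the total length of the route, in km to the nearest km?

14624 km

Leg A→B: central angle 2.4066 rad, distance 8157.1 km.
Leg B→C: central angle 1.9079 rad, distance 6466.7 km.
Total: 8157.1 + 6466.7 ≈ 14624 km.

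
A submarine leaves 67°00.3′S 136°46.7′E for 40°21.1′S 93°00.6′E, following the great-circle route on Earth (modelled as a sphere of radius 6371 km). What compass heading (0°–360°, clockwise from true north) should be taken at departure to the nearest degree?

Δλ = -43.768° = -0.7639 rad.
y = sin Δλ · cos φ₂ = (-0.6917)(0.7621) = -0.5272
x = cos φ₁ sin φ₂ − sin φ₁ cos φ₂ cos Δλ = (0.3907)(-0.6475) − (-0.9205)(0.7621)(0.7221) = 0.2537
θ = atan2(y, x) = -64.30°; adding 360° gives 296°.

296°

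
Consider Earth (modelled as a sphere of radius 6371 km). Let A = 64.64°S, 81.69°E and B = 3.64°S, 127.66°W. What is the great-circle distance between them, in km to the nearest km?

Let φ₁ = -1.1282 rad, φ₂ = -0.0635 rad, and Δλ = 2.6293 rad.
Haversine: a = sin²(Δφ/2) + cos φ₁ cos φ₂ sin²(Δλ/2) = 0.2576 + (0.4283)(0.9980)(0.9358) = 0.65760.
Central angle c = 2·arcsin(√a) = 1.89147 rad.
Distance = R·c = 6371 × 1.8915 ≈ 12051 km.

12051 km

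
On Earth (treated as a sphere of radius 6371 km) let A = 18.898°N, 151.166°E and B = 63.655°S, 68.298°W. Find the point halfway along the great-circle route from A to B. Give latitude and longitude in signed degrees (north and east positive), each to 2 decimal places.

-40.66°, 176.22°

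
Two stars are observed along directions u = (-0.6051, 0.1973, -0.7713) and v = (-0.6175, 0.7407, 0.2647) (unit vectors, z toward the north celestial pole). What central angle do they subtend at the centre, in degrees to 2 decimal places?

u·v = 0.3156; |u| = 1.0000, |v| = 1.0000.
cos θ = (u·v)/(|u||v|) = 0.3156, so θ = 71.60°.

71.60°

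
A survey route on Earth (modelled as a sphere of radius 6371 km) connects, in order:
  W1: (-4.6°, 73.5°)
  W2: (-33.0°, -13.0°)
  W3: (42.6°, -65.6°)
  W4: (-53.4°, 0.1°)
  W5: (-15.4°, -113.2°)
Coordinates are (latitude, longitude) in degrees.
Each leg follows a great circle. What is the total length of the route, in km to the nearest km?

Leg W1→W2: central angle 1.4759 rad, distance 9403.2 km.
Leg W2→W3: central angle 1.5645 rad, distance 9967.4 km.
Leg W3→W4: central angle 1.9421 rad, distance 12372.9 km.
Leg W4→W5: central angle 1.5850 rad, distance 10097.8 km.
Total: 9403.2 + 9967.4 + 12372.9 + 10097.8 ≈ 41841 km.

41841 km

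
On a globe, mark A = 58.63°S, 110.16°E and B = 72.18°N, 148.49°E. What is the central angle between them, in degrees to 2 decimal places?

133.46°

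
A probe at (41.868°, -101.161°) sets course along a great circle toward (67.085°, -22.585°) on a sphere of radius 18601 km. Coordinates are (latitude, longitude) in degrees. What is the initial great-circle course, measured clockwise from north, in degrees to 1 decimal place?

31.0°

Δλ = 78.576° = 1.3714 rad.
y = sin Δλ · cos φ₂ = (0.9802)(0.3894) = 0.3817
x = cos φ₁ sin φ₂ − sin φ₁ cos φ₂ cos Δλ = (0.7447)(0.9211) − (0.6674)(0.3894)(0.1981) = 0.6344
θ = atan2(y, x) = 31.03°, so the bearing is 31.0°.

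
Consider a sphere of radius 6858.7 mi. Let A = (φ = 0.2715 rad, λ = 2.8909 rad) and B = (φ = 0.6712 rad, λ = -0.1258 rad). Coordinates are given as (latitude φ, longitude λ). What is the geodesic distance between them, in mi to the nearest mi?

In radians: φ₁ = 0.2715, φ₂ = 0.6712, Δλ = -172.844° = -3.0167 rad.
cos c = sin φ₁ sin φ₂ + cos φ₁ cos φ₂ cos Δλ = (0.2682)(0.6219) + (0.9634)(0.7831)(-0.9922) = -0.58173,
so c = arccos(-0.58173) = 2.19165 rad.
Distance = R·c = 6858.7 × 2.1916 ≈ 15032 mi.

15032 mi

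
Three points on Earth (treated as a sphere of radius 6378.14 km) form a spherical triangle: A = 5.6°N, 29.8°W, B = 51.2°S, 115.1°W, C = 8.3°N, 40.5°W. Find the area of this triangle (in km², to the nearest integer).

Side lengths (central angles): a = 1.5186, b = 0.1913, c = 1.5958 rad; semiperimeter s = 1.6528.
By l'Huilier's theorem, tan(E/4) = √[tan(s/2) tan((s−a)/2) tan((s−b)/2) tan((s−c)/2)], giving spherical excess E = 0.1727 rad.
Area = E·R² = 0.1727 × (6378.14)² ≈ 7024669 km².

7024669 km²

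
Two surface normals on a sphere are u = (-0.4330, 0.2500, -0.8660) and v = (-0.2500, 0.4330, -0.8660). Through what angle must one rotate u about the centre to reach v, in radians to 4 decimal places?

u·v = 0.9665; |u| = 1.0000, |v| = 1.0000.
cos θ = (u·v)/(|u||v|) = 0.9665, so θ = 0.2595 rad.

0.2595 rad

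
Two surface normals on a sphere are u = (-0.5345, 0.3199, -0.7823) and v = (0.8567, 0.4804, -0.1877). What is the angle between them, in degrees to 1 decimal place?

99.1°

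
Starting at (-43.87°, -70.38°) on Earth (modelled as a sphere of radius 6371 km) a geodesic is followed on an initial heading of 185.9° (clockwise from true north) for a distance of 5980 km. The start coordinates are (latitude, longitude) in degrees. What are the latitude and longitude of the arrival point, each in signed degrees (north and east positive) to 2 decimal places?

-81.12°, 142.12°

Angular distance δ = d/R = 5980/6371 = 0.93863 rad; initial bearing θ = 3.2446 rad.
sin φ₂ = sin φ₁ cos δ + cos φ₁ sin δ cos θ = (-0.6930)(0.5909) + (0.7209)(0.8067)(-0.9947) = -0.9880, so φ₂ = -81.12°.
Δλ = atan2(sin θ sin δ cos φ₁, cos δ − sin φ₁ sin φ₂) = atan2(-0.0598, -0.0938) = -147.496°.
λ₂ = -70.380° − 147.496° = -217.88° → 142.12° after wrapping to (−180°, 180°].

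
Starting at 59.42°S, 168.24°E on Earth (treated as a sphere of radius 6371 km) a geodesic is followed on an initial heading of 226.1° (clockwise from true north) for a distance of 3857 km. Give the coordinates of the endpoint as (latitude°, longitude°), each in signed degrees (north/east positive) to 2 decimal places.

Angular distance δ = d/R = 3857/6371 = 0.60540 rad; initial bearing θ = 3.9462 rad.
sin φ₂ = sin φ₁ cos δ + cos φ₁ sin δ cos θ = (-0.8609)(0.8223) + (0.5087)(0.5691)(-0.6934) = -0.9087, so φ₂ = -65.32°.
Δλ = atan2(sin θ sin δ cos φ₁, cos δ − sin φ₁ sin φ₂) = atan2(-0.2086, 0.0400) = -79.149°.
λ₂ = 168.240° − 79.149° = 89.09°.

-65.32°, 89.09°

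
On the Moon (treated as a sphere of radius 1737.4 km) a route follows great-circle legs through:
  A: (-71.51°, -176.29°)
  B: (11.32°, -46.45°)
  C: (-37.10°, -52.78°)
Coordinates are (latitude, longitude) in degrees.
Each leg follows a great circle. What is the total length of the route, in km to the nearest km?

Leg A→B: central angle 1.9664 rad, distance 3416.4 km.
Leg B→C: central angle 0.8514 rad, distance 1479.3 km.
Total: 3416.4 + 1479.3 ≈ 4896 km.

4896 km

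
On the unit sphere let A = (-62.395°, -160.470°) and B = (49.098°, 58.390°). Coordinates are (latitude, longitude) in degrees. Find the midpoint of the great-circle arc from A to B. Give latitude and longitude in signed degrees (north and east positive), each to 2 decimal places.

The central angle between A and B is δ = 2.7046 rad.
With f = 0.5, the slerp weights are sin((1−f)δ)/sin δ = 2.3068 and sin(fδ)/sin δ = 2.3068.
Weighted sum of the unit vectors: (2.3068)·(-0.4367,-0.1549,-0.8862) + (2.3068)·(0.3432,0.5576,0.7558) = (-0.2158, 0.9290, -0.3007).
Converting back: φ = atan2(z, √(x²+y²)) = -17.50°, λ = atan2(y, x) = 103.07°.

-17.50°, 103.07°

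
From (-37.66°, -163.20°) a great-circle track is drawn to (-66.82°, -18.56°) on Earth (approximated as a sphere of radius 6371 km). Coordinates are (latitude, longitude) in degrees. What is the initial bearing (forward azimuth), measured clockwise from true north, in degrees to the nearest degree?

With φ₁ = -0.6573, φ₂ = -1.1662, Δλ = 2.5244 rad, the forward-azimuth formula gives
θ = atan2( sin Δλ cos φ₂ , cos φ₁ sin φ₂ − sin φ₁ cos φ₂ cos Δλ ) = atan2(0.2278, -0.9239) = 166.15°.
So the initial bearing is 166°.

166°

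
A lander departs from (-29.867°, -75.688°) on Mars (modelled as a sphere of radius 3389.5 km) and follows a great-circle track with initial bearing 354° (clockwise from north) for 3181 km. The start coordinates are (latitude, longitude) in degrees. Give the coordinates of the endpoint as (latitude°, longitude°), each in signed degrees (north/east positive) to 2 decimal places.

23.66°, -80.97°

Angular distance δ = d/R = 3181/3389.5 = 0.93849 rad; initial bearing θ = 6.1785 rad.
sin φ₂ = sin φ₁ cos δ + cos φ₁ sin δ cos θ = (-0.4980)(0.5910) + (0.8672)(0.8067)(0.9945) = 0.4014, so φ₂ = 23.66°.
Δλ = atan2(sin θ sin δ cos φ₁, cos δ − sin φ₁ sin φ₂) = atan2(-0.0731, 0.7909) = -5.282°.
λ₂ = -75.688° − 5.282° = -80.97°.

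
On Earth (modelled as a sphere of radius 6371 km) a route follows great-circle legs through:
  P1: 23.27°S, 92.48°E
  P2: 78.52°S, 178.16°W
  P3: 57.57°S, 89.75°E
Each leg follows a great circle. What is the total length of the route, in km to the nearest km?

Leg P1→P2: central angle 1.1710 rad, distance 7460.6 km.
Leg P2→P3: central angle 0.6037 rad, distance 3845.9 km.
Total: 7460.6 + 3845.9 ≈ 11306 km.

11306 km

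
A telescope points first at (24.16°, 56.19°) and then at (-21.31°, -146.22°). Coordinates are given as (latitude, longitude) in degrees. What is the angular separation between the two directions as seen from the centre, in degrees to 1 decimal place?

With latitudes φ₁ = 24.160°, φ₂ = -21.310° and longitude difference Δλ = 157.590°:
cos c = sin φ₁ sin φ₂ + cos φ₁ cos φ₂ cos Δλ = (0.4093)(-0.3634) + (0.9124)(0.9316)(-0.9245) = -0.93457,
so c = arccos(-0.93457) = 2.77784 rad.
So the angular separation is 159.2°.

159.2°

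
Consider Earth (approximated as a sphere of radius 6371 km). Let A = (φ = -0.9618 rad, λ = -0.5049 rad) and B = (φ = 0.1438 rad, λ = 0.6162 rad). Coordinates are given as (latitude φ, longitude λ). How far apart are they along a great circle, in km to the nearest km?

In radians: φ₁ = -0.9618, φ₂ = 0.1438, Δλ = 64.234° = 1.1211 rad.
cos c = sin φ₁ sin φ₂ + cos φ₁ cos φ₂ cos Δλ = (-0.8202)(0.1433) + (0.5720)(0.9897)(0.4347) = 0.12855,
so c = arccos(0.12855) = 1.44188 rad.
Distance = R·c = 6371 × 1.4419 ≈ 9186 km.

9186 km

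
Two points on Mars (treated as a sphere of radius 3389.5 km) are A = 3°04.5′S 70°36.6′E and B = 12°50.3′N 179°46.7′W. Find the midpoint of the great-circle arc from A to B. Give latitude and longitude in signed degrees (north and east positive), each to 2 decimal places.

The central angle between A and B is δ = 1.9163 rad.
With f = 0.5, the slerp weights are sin((1−f)δ)/sin δ = 0.8695 and sin(fδ)/sin δ = 0.8695.
Weighted sum of the unit vectors: (0.8695)·(0.3315,0.9419,-0.0536) + (0.8695)·(-0.9750,-0.0038,0.2222) = (-0.5595, 0.8158, 0.1466).
Converting back: φ = atan2(z, √(x²+y²)) = 8.43°, λ = atan2(y, x) = 124.45°.

8.43°, 124.45°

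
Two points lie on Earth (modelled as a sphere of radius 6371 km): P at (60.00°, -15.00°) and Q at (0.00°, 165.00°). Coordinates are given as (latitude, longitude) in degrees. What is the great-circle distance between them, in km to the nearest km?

In radians: φ₁ = 1.0472, φ₂ = 0.0000, Δλ = -180.000° = -3.1416 rad.
Haversine: a = sin²(Δφ/2) + cos φ₁ cos φ₂ sin²(Δλ/2) = 0.2500 + (0.5000)(1.0000)(1.0000) = 0.75000.
Central angle c = 2·arcsin(√a) = 2.09440 rad.
Distance = R·c = 6371 × 2.0944 ≈ 13343 km.

13343 km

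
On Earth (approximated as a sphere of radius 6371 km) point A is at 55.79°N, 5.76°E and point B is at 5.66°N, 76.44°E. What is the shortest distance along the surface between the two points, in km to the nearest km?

8288 km

In radians: φ₁ = 0.9737, φ₂ = 0.0988, Δλ = 70.680° = 1.2336 rad.
cos c = sin φ₁ sin φ₂ + cos φ₁ cos φ₂ cos Δλ = (0.8270)(0.0986) + (0.5622)(0.9951)(0.3308) = 0.26666,
so c = arccos(0.26666) = 1.30087 rad.
Distance = R·c = 6371 × 1.3009 ≈ 8288 km.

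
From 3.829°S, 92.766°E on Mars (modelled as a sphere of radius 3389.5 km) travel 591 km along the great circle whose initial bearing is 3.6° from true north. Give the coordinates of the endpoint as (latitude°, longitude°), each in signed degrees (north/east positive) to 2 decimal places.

Angular distance δ = d/R = 591/3389.5 = 0.17436 rad; initial bearing θ = 0.0628 rad.
sin φ₂ = sin φ₁ cos δ + cos φ₁ sin δ cos θ = (-0.0668)(0.9848) + (0.9978)(0.1735)(0.9980) = 0.1070, so φ₂ = 6.14°.
Δλ = atan2(sin θ sin δ cos φ₁, cos δ − sin φ₁ sin φ₂) = atan2(0.0109, 0.9920) = 0.628°.
λ₂ = 92.766° + 0.628° = 93.39°.

6.14°, 93.39°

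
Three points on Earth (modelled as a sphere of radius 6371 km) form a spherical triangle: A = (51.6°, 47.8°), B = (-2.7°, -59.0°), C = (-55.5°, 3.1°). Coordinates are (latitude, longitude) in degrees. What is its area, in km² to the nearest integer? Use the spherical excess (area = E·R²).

72983077 km²

Side lengths (central angles): a = 1.2624, b = 1.9777, c = 1.7888 rad; semiperimeter s = 2.5144.
By l'Huilier's theorem, tan(E/4) = √[tan(s/2) tan((s−a)/2) tan((s−b)/2) tan((s−c)/2)], giving spherical excess E = 1.7981 rad.
Area = E·R² = 1.7981 × (6371)² ≈ 72983077 km².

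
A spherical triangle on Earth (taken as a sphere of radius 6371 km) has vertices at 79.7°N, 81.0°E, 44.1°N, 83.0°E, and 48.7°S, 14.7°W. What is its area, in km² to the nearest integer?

Side lengths (central angles): a = 2.1973, b = 2.4202, c = 0.6215 rad; semiperimeter s = 2.6195.
By l'Huilier's theorem, tan(E/4) = √[tan(s/2) tan((s−a)/2) tan((s−b)/2) tan((s−c)/2)], giving spherical excess E = 1.3574 rad.
Area = E·R² = 1.3574 × (6371)² ≈ 55097459 km².

55097459 km²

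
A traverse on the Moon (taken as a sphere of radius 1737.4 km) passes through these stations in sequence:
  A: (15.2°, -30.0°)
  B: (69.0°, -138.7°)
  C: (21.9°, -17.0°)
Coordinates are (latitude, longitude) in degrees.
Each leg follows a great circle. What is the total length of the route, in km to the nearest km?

4922 km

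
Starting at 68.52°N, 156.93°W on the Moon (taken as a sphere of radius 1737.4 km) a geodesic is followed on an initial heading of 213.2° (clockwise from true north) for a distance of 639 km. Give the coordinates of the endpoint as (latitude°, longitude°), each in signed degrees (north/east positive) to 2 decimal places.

49.30°, -174.50°

Angular distance δ = d/R = 639/1737.4 = 0.36779 rad; initial bearing θ = 3.7210 rad.
sin φ₂ = sin φ₁ cos δ + cos φ₁ sin δ cos θ = (0.9305)(0.9331) + (0.3662)(0.3596)(-0.8368) = 0.7581, so φ₂ = 49.30°.
Δλ = atan2(sin θ sin δ cos φ₁, cos δ − sin φ₁ sin φ₂) = atan2(-0.0721, 0.2276) = -17.573°.
λ₂ = -156.930° − 17.573° = -174.50°.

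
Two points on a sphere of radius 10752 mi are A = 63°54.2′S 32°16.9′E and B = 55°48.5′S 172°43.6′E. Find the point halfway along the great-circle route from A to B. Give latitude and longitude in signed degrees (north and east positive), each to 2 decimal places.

Central angle δ = 0.9857 rad. Interpolating on the sphere with fraction f = 0.5:
P = [sin((1−f)δ)·A + sin(fδ)·B] / sin δ = 0.5676·A + 0.5676·B in Cartesian coordinates,
giving P = (-0.1053, 0.1737, -0.9791), i.e. latitude -78.28°, longitude 121.22°.

-78.28°, 121.22°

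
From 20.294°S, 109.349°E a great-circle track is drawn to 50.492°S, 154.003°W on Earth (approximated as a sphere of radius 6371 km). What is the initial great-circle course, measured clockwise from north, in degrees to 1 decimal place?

139.9°

Δλ = 96.648° = 1.6868 rad.
y = sin Δλ · cos φ₂ = (0.9933)(0.6362) = 0.6319
x = cos φ₁ sin φ₂ − sin φ₁ cos φ₂ cos Δλ = (0.9379)(-0.7715) − (-0.3468)(0.6362)(-0.1158) = -0.7492
θ = atan2(y, x) = 139.85°, so the bearing is 139.9°.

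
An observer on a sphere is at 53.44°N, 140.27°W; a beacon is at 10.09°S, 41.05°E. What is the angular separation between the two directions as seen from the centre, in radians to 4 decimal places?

Let φ₁ = 0.9327 rad, φ₂ = -0.1761 rad, and Δλ = -3.1186 rad.
cos c = sin φ₁ sin φ₂ + cos φ₁ cos φ₂ cos Δλ = (0.8032)(-0.1752) + (0.5957)(0.9845)(-0.9997) = -0.72702,
so c = arccos(-0.72702) = 2.38477 rad.
So the angular separation is 2.3848 rad.

2.3848 rad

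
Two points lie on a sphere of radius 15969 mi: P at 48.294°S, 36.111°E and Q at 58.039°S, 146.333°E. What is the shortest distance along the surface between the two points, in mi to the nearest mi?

16507 mi

In radians: φ₁ = -0.8429, φ₂ = -1.0130, Δλ = 110.222° = 1.9237 rad.
cos c = sin φ₁ sin φ₂ + cos φ₁ cos φ₂ cos Δλ = (-0.7466)(-0.8484) + (0.6653)(0.5293)(-0.3457) = 0.51166,
so c = arccos(0.51166) = 1.03368 rad.
Distance = R·c = 15969 × 1.0337 ≈ 16507 mi.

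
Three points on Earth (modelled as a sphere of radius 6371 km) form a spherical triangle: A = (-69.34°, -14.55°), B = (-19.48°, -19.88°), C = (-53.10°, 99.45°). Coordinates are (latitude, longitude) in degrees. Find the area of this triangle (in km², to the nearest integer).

13064136 km²

Side lengths (central angles): a = 1.5814, b = 0.8472, c = 0.8721 rad; semiperimeter s = 1.6503.
By l'Huilier's theorem, tan(E/4) = √[tan(s/2) tan((s−a)/2) tan((s−b)/2) tan((s−c)/2)], giving spherical excess E = 0.3219 rad.
Area = E·R² = 0.3219 × (6371)² ≈ 13064136 km².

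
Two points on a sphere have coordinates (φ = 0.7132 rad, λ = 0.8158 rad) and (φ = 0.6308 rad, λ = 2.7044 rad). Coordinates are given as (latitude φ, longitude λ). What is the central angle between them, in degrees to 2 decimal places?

78.75°

With latitudes φ₁ = 40.863°, φ₂ = 36.142° and longitude difference Δλ = 108.209°:
cos c = sin φ₁ sin φ₂ + cos φ₁ cos φ₂ cos Δλ = (0.6543)(0.5898) + (0.7563)(0.8076)(-0.3125) = 0.19503,
so c = arccos(0.19503) = 1.37451 rad.
So the angular separation is 78.75°.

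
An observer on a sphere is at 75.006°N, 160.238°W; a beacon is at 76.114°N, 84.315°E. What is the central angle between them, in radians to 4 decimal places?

With latitudes φ₁ = 75.006°, φ₂ = 76.114° and longitude difference Δλ = -115.447°:
cos c = sin φ₁ sin φ₂ + cos φ₁ cos φ₂ cos Δλ = (0.9660)(0.9708) + (0.2587)(0.2400)(-0.4297) = 0.91104,
so c = arccos(0.91104) = 0.42499 rad.
So the angular separation is 0.4250 rad.

0.4250 rad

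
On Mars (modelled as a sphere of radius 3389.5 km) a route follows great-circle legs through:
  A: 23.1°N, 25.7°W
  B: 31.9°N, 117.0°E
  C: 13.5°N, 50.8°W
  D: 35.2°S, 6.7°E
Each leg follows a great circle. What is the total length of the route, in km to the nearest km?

Leg A→B: central angle 1.9975 rad, distance 6770.5 km.
Leg B→C: central angle 2.3234 rad, distance 7875.0 km.
Leg C→D: central angle 1.2741 rad, distance 4318.6 km.
Total: 6770.5 + 7875.0 + 4318.6 ≈ 18964 km.

18964 km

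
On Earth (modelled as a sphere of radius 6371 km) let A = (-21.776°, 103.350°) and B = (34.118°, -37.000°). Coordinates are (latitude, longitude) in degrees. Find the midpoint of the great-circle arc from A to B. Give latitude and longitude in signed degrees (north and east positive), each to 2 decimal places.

17.48°, 42.22°

The central angle between A and B is δ = 2.4981 rad.
With f = 0.5, the slerp weights are sin((1−f)δ)/sin δ = 1.5813 and sin(fδ)/sin δ = 1.5813.
Weighted sum of the unit vectors: (1.5813)·(-0.2144,0.9035,-0.3710) + (1.5813)·(0.6612,-0.4982,0.5609) = (0.7064, 0.6409, 0.3003).
Converting back: φ = atan2(z, √(x²+y²)) = 17.48°, λ = atan2(y, x) = 42.22°.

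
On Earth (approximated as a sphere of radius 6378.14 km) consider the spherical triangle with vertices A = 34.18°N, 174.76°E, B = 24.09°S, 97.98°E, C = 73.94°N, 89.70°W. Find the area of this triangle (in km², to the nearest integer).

Side lengths (central angles): a = 2.2686, b = 1.0265, c = 1.6274 rad; semiperimeter s = 2.4613.
By l'Huilier's theorem, tan(E/4) = √[tan(s/2) tan((s−a)/2) tan((s−b)/2) tan((s−c)/2)], giving spherical excess E = 1.2563 rad.
Area = E·R² = 1.2563 × (6378.14)² ≈ 51107291 km².

51107291 km²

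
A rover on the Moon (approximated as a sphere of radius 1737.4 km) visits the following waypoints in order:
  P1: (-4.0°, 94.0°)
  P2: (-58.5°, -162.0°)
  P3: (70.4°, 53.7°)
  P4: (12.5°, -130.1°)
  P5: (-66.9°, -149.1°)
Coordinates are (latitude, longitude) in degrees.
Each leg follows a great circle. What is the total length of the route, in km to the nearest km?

13115 km

Leg P1→P2: central angle 1.6375 rad, distance 2844.9 km.
Leg P2→P3: central angle 2.8101 rad, distance 4882.3 km.
Leg P3→P4: central angle 1.6940 rad, distance 2943.1 km.
Leg P4→P5: central angle 1.4070 rad, distance 2444.5 km.
Total: 2844.9 + 4882.3 + 2943.1 + 2444.5 ≈ 13115 km.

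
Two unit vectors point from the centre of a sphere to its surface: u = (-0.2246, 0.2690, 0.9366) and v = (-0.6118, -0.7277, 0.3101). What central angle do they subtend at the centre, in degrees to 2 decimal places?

76.58°

u·v = 0.2321; |u| = 1.0000, |v| = 1.0000.
cos θ = (u·v)/(|u||v|) = 0.2321, so θ = 76.58°.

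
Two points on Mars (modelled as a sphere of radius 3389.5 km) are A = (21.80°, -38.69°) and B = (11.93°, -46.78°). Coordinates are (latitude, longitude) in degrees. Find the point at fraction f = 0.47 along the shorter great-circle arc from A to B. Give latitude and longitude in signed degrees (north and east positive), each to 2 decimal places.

17.20°, -42.60°

The central angle between A and B is δ = 0.2188 rad.
With f = 0.47, the slerp weights are sin((1−f)δ)/sin δ = 0.5331 and sin(fδ)/sin δ = 0.4729.
Weighted sum of the unit vectors: (0.5331)·(0.7247,-0.5804,0.3714) + (0.4729)·(0.6700,-0.7130,0.2067) = (0.7032, -0.6466, 0.2957).
Converting back: φ = atan2(z, √(x²+y²)) = 17.20°, λ = atan2(y, x) = -42.60°.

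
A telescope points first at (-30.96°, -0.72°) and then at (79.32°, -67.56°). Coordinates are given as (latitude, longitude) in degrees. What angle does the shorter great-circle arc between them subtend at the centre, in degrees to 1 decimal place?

116.3°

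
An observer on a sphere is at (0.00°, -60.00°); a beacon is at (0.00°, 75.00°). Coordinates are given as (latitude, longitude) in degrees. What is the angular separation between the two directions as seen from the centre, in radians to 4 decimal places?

With latitudes φ₁ = 0.000°, φ₂ = 0.000° and longitude difference Δλ = 135.000°:
cos c = sin φ₁ sin φ₂ + cos φ₁ cos φ₂ cos Δλ = (0.0000)(0.0000) + (1.0000)(1.0000)(-0.7071) = -0.70711,
so c = arccos(-0.70711) = 2.35619 rad.
So the angular separation is 2.3562 rad.

2.3562 rad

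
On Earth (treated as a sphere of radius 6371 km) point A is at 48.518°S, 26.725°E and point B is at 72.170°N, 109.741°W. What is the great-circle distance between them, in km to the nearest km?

16606 km

Let φ₁ = -0.8468 rad, φ₂ = 1.2596 rad, and Δλ = -2.3818 rad.
cos c = sin φ₁ sin φ₂ + cos φ₁ cos φ₂ cos Δλ = (-0.7492)(0.9520) + (0.6624)(0.3062)(-0.7250) = -0.86022,
so c = arccos(-0.86022) = 2.60649 rad.
Distance = R·c = 6371 × 2.6065 ≈ 16606 km.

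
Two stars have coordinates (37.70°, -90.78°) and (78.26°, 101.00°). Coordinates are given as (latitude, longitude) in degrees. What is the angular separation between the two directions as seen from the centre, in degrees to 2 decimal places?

63.82°

Let φ₁ = 0.6580 rad, φ₂ = 1.3659 rad, and Δλ = -2.9360 rad.
Haversine: a = sin²(Δφ/2) + cos φ₁ cos φ₂ sin²(Δλ/2) = 0.1201 + (0.7912)(0.2035)(0.9895) = 0.27943.
Central angle c = 2·arcsin(√a) = 1.11393 rad.
So the angular separation is 63.82°.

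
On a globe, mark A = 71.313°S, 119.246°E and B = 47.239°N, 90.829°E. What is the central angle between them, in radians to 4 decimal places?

2.0992 rad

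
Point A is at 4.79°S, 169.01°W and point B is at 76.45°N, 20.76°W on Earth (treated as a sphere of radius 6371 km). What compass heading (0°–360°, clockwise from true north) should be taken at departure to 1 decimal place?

7.4°

Δλ = 148.250° = 2.5875 rad.
y = sin Δλ · cos φ₂ = (0.5262)(0.2343) = 0.1233
x = cos φ₁ sin φ₂ − sin φ₁ cos φ₂ cos Δλ = (0.9965)(0.9722) − (-0.0835)(0.2343)(-0.8504) = 0.9521
θ = atan2(y, x) = 7.38°, so the bearing is 7.4°.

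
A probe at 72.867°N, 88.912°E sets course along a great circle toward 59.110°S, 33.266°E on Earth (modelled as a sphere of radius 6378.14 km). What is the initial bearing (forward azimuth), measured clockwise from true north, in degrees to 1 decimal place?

With φ₁ = 1.2718, φ₂ = -1.0317, Δλ = -0.9712 rad, the forward-azimuth formula gives
θ = atan2( sin Δλ cos φ₂ , cos φ₁ sin φ₂ − sin φ₁ cos φ₂ cos Δλ ) = atan2(-0.4238, -0.5297) = -141.33°.
Adding 360° brings this into [0°, 360°): 218.7°.

218.7°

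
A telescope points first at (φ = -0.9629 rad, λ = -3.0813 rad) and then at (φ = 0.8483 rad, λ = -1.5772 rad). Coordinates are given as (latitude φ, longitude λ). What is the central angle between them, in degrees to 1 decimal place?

126.2°

With latitudes φ₁ = -55.170°, φ₂ = 48.604° and longitude difference Δλ = 86.179°:
cos c = sin φ₁ sin φ₂ + cos φ₁ cos φ₂ cos Δλ = (-0.8209)(0.7502) + (0.5711)(0.6613)(0.0666) = -0.59060,
so c = arccos(-0.59060) = 2.20259 rad.
So the angular separation is 126.2°.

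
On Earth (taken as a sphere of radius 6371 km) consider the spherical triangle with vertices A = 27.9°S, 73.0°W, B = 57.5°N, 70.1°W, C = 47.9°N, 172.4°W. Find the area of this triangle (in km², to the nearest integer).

42069544 km²

Side lengths (central angles): a = 0.9896, b = 2.0308, c = 1.4911 rad; semiperimeter s = 2.2558.
By l'Huilier's theorem, tan(E/4) = √[tan(s/2) tan((s−a)/2) tan((s−b)/2) tan((s−c)/2)], giving spherical excess E = 1.0365 rad.
Area = E·R² = 1.0365 × (6371)² ≈ 42069544 km².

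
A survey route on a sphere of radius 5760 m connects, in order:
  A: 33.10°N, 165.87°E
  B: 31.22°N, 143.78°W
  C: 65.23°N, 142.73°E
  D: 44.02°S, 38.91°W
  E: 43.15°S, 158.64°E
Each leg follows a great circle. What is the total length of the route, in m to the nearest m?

34938 m

Leg A→B: central angle 0.7374 rad, distance 4247.7 m.
Leg B→C: central angle 0.9613 rad, distance 5537.0 m.
Leg C→D: central angle 2.7711 rad, distance 15961.3 m.
Leg D→E: central angle 1.5958 rad, distance 9191.5 m.
Total: 4247.7 + 5537.0 + 15961.3 + 9191.5 ≈ 34938 m.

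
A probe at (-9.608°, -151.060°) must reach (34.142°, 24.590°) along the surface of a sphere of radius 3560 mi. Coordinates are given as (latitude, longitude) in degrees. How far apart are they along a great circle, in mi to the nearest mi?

9640 mi

With latitudes φ₁ = -9.608°, φ₂ = 34.142° and longitude difference Δλ = 175.650°:
Haversine: a = sin²(Δφ/2) + cos φ₁ cos φ₂ sin²(Δλ/2) = 0.1388 + (0.9860)(0.8276)(0.9986) = 0.95368.
Central angle c = 2·arcsin(√a) = 2.70777 rad.
Distance = R·c = 3560 × 2.7078 ≈ 9640 mi.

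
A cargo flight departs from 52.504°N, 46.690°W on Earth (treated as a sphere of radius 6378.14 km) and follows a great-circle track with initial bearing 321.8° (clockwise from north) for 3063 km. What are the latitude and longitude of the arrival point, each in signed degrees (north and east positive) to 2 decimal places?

Angular distance δ = d/R = 3063/6378.14 = 0.48023 rad; initial bearing θ = 5.6165 rad.
sin φ₂ = sin φ₁ cos δ + cos φ₁ sin δ cos θ = (0.7934)(0.8869) + (0.6087)(0.4620)(0.7859) = 0.9246, so φ₂ = 67.62°.
Δλ = atan2(sin θ sin δ cos φ₁, cos δ − sin φ₁ sin φ₂) = atan2(-0.1739, 0.1533) = -48.608°.
λ₂ = -46.690° − 48.608° = -95.30°.

67.62°, -95.30°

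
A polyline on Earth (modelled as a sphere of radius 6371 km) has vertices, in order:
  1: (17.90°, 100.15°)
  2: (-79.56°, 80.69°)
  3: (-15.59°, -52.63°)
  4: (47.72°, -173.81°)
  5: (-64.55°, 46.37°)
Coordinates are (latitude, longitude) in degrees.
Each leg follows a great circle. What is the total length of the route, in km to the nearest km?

Leg 1→2: central angle 1.7109 rad, distance 10900.4 km.
Leg 2→3: central angle 1.4257 rad, distance 9083.3 km.
Leg 3→4: central angle 2.1345 rad, distance 13599.0 km.
Leg 4→5: central angle 2.6658 rad, distance 16984.0 km.
Total: 10900.4 + 9083.3 + 13599.0 + 16984.0 ≈ 50567 km.

50567 km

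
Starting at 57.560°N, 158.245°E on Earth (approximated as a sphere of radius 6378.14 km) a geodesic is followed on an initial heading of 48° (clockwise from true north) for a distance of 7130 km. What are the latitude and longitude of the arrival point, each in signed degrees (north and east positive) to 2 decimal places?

Angular distance δ = d/R = 7130/6378.14 = 1.11788 rad; initial bearing θ = 0.8378 rad.
sin φ₂ = sin φ₁ cos δ + cos φ₁ sin δ cos θ = (0.8440)(0.4376) + (0.5364)(0.8992)(0.6691) = 0.6920, so φ₂ = 43.79°.
Δλ = atan2(sin θ sin δ cos φ₁, cos δ − sin φ₁ sin φ₂) = atan2(0.3584, -0.1465) = 112.226°.
λ₂ = 158.245° + 112.226° = 270.47° → -89.53° after wrapping to (−180°, 180°].

43.79°, -89.53°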